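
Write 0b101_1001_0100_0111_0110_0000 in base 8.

Group the bits in threes: 010 110 010 100 011 101 100 000 → 26243540.

0o26243540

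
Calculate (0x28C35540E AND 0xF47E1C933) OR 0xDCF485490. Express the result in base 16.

0xFCF695492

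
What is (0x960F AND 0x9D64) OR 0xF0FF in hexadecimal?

0x960F AND 0x9D64 = 0x9404.
Then OR with 0xF0FF.

0xF4FF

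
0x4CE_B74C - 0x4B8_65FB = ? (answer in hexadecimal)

Subtract column by column in base 16:
  C-B → 1
  4-F → 5 (borrow)
  7-5-1 → 1
  B-6 → 5
  E-8 → 6
  C-B → 1
  4-4 → 0

0x165151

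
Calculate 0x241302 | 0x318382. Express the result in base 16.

OR each hex digit independently (no carries):
  2|3=3, 4|1=5, 1|8=9, 3|3=3, 0|8=8, 2|2=2

0x359382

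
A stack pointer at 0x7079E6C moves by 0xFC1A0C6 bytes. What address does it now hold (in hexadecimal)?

Add column by column in base 16, right to left:
  C+6 = 2 carry 1
  6+C+1 = 3 carry 1
  E+0+1 = F
  9+A = 3 carry 1
  7+1+1 = 9
  0+C = C
  7+F = 6 carry 1
  final carry 1

0x16C93F32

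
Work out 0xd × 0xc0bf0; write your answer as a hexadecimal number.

0x9c9b30

Multiply each base-16 digit by 13, carrying:
  0×13 = 0 → write 0
  f×13 = 195 → write 3 carry 12
  b×13+12 = 155 → write b carry 9
  0×13+9 = 9 → write 9
  c×13 = 156 → write c carry 9
  remaining carry: 9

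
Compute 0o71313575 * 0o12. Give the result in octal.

0o1075765342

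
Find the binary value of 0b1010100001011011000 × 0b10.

Multiply each base-2 digit by 2, carrying:
  0×2 = 0 → write 0
  0×2 = 0 → write 0
  0×2 = 0 → write 0
  1×2 = 2 → write 0 carry 1
  1×2+1 = 3 → write 1 carry 1
  0×2+1 = 1 → write 1
  1×2 = 2 → write 0 carry 1
  1×2+1 = 3 → write 1 carry 1
  0×2+1 = 1 → write 1
  1×2 = 2 → write 0 carry 1
  0×2+1 = 1 → write 1
  0×2 = 0 → write 0
  0×2 = 0 → write 0
  0×2 = 0 → write 0
  1×2 = 2 → write 0 carry 1
  0×2+1 = 1 → write 1
  1×2 = 2 → write 0 carry 1
  0×2+1 = 1 → write 1
  1×2 = 2 → write 0 carry 1
  remaining carry: 1

0b10101000010110110000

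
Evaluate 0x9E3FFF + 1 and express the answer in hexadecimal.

The trailing 3 digits are F (max in base 16), so adding 1 cascades: they roll to 0 and the next digit up increments.

0x9E4000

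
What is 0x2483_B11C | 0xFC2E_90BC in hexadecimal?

0xFCAFB1BC

OR each hex digit independently (no carries):
  2|F=F, 4|C=C, 8|2=A, 3|E=F, B|9=B, 1|0=1, 1|B=B, C|C=C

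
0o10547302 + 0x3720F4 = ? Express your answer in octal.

0o26367666

0x3720F4 = 0o15620364 in octal.
Add column by column in base 8, right to left:
  2+4 = 6
  0+6 = 6
  3+3 = 6
  7+0 = 7
  4+2 = 6
  5+6 = 3 carry 1
  0+5+1 = 6
  1+1 = 2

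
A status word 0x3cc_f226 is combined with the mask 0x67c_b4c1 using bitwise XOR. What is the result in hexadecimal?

0x5b046e7

XOR each hex digit independently (no carries):
  3^6=5, c^7=b, c^c=0, f^b=4, 2^4=6, 2^c=e, 6^1=7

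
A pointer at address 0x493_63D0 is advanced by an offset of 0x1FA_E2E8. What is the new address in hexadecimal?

Add column by column in base 16, right to left:
  0+8 = 8
  D+E = B carry 1
  3+2+1 = 6
  6+E = 4 carry 1
  3+A+1 = E
  9+F = 8 carry 1
  4+1+1 = 6

0x68E46B8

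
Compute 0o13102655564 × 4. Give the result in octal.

0o54413266720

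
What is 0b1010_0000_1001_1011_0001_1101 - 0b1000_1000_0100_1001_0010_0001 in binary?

0b110000101000111111100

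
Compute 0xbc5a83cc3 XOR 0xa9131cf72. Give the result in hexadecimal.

0x15499f3b1

XOR each hex digit independently (no carries):
  b^a=1, c^9=5, 5^1=4, a^3=9, 8^1=9, 3^c=f, c^f=3, c^7=b, 3^2=1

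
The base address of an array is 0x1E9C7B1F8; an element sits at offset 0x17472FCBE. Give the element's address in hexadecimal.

0x35E3AAEB6

Add column by column in base 16, right to left:
  8+E = 6 carry 1
  F+B+1 = B carry 1
  1+C+1 = E
  B+F = A carry 1
  7+2+1 = A
  C+7 = 3 carry 1
  9+4+1 = E
  E+7 = 5 carry 1
  1+1+1 = 3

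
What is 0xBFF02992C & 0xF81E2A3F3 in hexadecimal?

0xB81028120

AND each hex digit independently (no carries):
  B&F=B, F&8=8, F&1=1, 0&E=0, 2&2=2, 9&A=8, 9&3=1, 2&F=2, C&3=0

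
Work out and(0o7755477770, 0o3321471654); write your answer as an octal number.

AND each oct digit independently (no carries):
  7&3=3, 7&3=3, 5&2=0, 5&1=1, 4&4=4, 7&7=7, 7&1=1, 7&6=6, 7&5=5, 0&4=0

0o3301471650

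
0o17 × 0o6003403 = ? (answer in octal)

Multiply each base-8 digit by 15, carrying:
  3×15 = 45 → write 5 carry 5
  0×15+5 = 5 → write 5
  4×15 = 60 → write 4 carry 7
  3×15+7 = 52 → write 4 carry 6
  0×15+6 = 6 → write 6
  0×15 = 0 → write 0
  6×15 = 90 → write 2 carry 11
  remaining carry: 13

0o132064455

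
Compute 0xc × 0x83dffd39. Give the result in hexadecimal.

Multiply each base-16 digit by 12, carrying:
  9×12 = 108 → write c carry 6
  3×12+6 = 42 → write a carry 2
  d×12+2 = 158 → write e carry 9
  f×12+9 = 189 → write d carry 11
  f×12+11 = 191 → write f carry 11
  d×12+11 = 167 → write 7 carry 10
  3×12+10 = 46 → write e carry 2
  8×12+2 = 98 → write 2 carry 6
  remaining carry: 6

0x62e7fdeac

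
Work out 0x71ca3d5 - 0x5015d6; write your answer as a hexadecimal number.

Subtract column by column in base 16:
  5-6 → f (borrow)
  d-d-1 → f (borrow)
  3-5-1 → d (borrow)
  a-1-1 → 8
  c-0 → c
  1-5 → c (borrow)
  7-0-1 → 6

0x6cc8dff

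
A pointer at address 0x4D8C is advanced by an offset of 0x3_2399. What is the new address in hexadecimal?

0x37125

Add column by column in base 16, right to left:
  C+9 = 5 carry 1
  8+9+1 = 2 carry 1
  D+3+1 = 1 carry 1
  4+2+1 = 7
  0+3 = 3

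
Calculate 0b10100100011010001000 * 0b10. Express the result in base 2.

0b101001000110100010000

Multiply each base-2 digit by 2, carrying:
  0×2 = 0 → write 0
  0×2 = 0 → write 0
  0×2 = 0 → write 0
  1×2 = 2 → write 0 carry 1
  0×2+1 = 1 → write 1
  0×2 = 0 → write 0
  0×2 = 0 → write 0
  1×2 = 2 → write 0 carry 1
  0×2+1 = 1 → write 1
  1×2 = 2 → write 0 carry 1
  1×2+1 = 3 → write 1 carry 1
  0×2+1 = 1 → write 1
  0×2 = 0 → write 0
  0×2 = 0 → write 0
  1×2 = 2 → write 0 carry 1
  0×2+1 = 1 → write 1
  0×2 = 0 → write 0
  1×2 = 2 → write 0 carry 1
  0×2+1 = 1 → write 1
  1×2 = 2 → write 0 carry 1
  remaining carry: 1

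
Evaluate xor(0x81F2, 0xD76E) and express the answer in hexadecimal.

0x569C

XOR each hex digit independently (no carries):
  8^D=5, 1^7=6, F^6=9, 2^E=C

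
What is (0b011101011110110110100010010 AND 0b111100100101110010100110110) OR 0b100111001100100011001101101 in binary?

0b011101011110110110100010010 AND 0b111100100101110010100110110 = 0b011100000100110010100010010.
Then OR with 0b100111001100100011001101101.

0b111111001100110011101111111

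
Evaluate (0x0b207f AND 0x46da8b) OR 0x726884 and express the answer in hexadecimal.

0x72688f

0x0b207f AND 0x46da8b = 0x02000b.
Then OR with 0x726884.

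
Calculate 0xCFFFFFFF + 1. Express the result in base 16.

The trailing 7 digits are F (max in base 16), so adding 1 cascades: they roll to 0 and the next digit up increments.

0xD0000000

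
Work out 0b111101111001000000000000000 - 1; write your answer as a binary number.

The trailing 15 digits are 0, so subtracting 1 borrows through: they become 1 and the next digit up decrements.

0b111101111000111111111111111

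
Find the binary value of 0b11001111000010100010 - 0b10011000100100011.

Subtract column by column in base 2:
  0-1 → 1 (borrow)
  1-1-1 → 1 (borrow)
  0-0-1 → 1 (borrow)
  0-0-1 → 1 (borrow)
  0-0-1 → 1 (borrow)
  1-1-1 → 1 (borrow)
  0-0-1 → 1 (borrow)
  1-0-1 → 0
  0-1 → 1 (borrow)
  0-0-1 → 1 (borrow)
  0-0-1 → 1 (borrow)
  0-0-1 → 1 (borrow)
  1-1-1 → 1 (borrow)
  1-1-1 → 1 (borrow)
  1-0-1 → 0
  1-0 → 1
  0-1 → 1 (borrow)
  0-0-1 → 1 (borrow)
  1-0-1 → 0
  1-0 → 1

0b10111011111101111111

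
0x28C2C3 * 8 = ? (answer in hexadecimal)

Multiply each base-16 digit by 8, carrying:
  3×8 = 24 → write 8 carry 1
  C×8+1 = 97 → write 1 carry 6
  2×8+6 = 22 → write 6 carry 1
  C×8+1 = 97 → write 1 carry 6
  8×8+6 = 70 → write 6 carry 4
  2×8+4 = 20 → write 4 carry 1
  remaining carry: 1

0x1461618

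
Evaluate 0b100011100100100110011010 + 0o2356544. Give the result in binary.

0b100110000010011011111110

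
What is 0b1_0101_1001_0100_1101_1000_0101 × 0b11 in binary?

Multiply each base-2 digit by 3, carrying:
  1×3 = 3 → write 1 carry 1
  0×3+1 = 1 → write 1
  1×3 = 3 → write 1 carry 1
  0×3+1 = 1 → write 1
  0×3 = 0 → write 0
  0×3 = 0 → write 0
  0×3 = 0 → write 0
  1×3 = 3 → write 1 carry 1
  1×3+1 = 4 → write 0 carry 2
  0×3+2 = 2 → write 0 carry 1
  1×3+1 = 4 → write 0 carry 2
  1×3+2 = 5 → write 1 carry 2
  0×3+2 = 2 → write 0 carry 1
  0×3+1 = 1 → write 1
  1×3 = 3 → write 1 carry 1
  0×3+1 = 1 → write 1
  1×3 = 3 → write 1 carry 1
  0×3+1 = 1 → write 1
  0×3 = 0 → write 0
  1×3 = 3 → write 1 carry 1
  1×3+1 = 4 → write 0 carry 2
  0×3+2 = 2 → write 0 carry 1
  1×3+1 = 4 → write 0 carry 2
  0×3+2 = 2 → write 0 carry 1
  1×3+1 = 4 → write 0 carry 2
  remaining carry: 10

0b100000010111110100010001111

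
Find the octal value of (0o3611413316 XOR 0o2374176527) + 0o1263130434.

First 0o3611413316 XOR 0o2374176527 = 0o1565565631.
Add column by column in base 8, right to left:
  1+4 = 5
  3+3 = 6
  6+4 = 2 carry 1
  5+0+1 = 6
  6+3 = 1 carry 1
  5+1+1 = 7
  5+3 = 0 carry 1
  6+6+1 = 5 carry 1
  5+2+1 = 0 carry 1
  1+1+1 = 3

0o3050716265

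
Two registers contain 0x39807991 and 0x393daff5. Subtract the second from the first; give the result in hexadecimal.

Subtract column by column in base 16:
  1-5 → c (borrow)
  9-f-1 → 9 (borrow)
  9-f-1 → 9 (borrow)
  7-a-1 → c (borrow)
  0-d-1 → 2 (borrow)
  8-3-1 → 4
  9-9 → 0
  3-3 → 0

0x42c99c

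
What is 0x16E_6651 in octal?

0o133463121

Expand each hex digit to 4 bits: 1=0001 6=0110 E=1110 6=0110 6=0110 5=0101 1=0001.
Group the bits in threes: 001 011 011 100 110 011 001 010 001 → 133463121.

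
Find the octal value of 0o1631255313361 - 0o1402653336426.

0o226401754733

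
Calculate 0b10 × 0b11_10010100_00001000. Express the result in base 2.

0b1110010100000010000

Multiply each base-2 digit by 2, carrying:
  0×2 = 0 → write 0
  0×2 = 0 → write 0
  0×2 = 0 → write 0
  1×2 = 2 → write 0 carry 1
  0×2+1 = 1 → write 1
  0×2 = 0 → write 0
  0×2 = 0 → write 0
  0×2 = 0 → write 0
  0×2 = 0 → write 0
  0×2 = 0 → write 0
  1×2 = 2 → write 0 carry 1
  0×2+1 = 1 → write 1
  1×2 = 2 → write 0 carry 1
  0×2+1 = 1 → write 1
  0×2 = 0 → write 0
  1×2 = 2 → write 0 carry 1
  1×2+1 = 3 → write 1 carry 1
  1×2+1 = 3 → write 1 carry 1
  remaining carry: 1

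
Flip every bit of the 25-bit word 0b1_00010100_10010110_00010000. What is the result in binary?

0b0111010110110100111101111

Invert each bit: 1000101001001011000010000 → 0111010110110100111101111.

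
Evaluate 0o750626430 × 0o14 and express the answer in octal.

Multiply each base-8 digit by 12, carrying:
  0×12 = 0 → write 0
  3×12 = 36 → write 4 carry 4
  4×12+4 = 52 → write 4 carry 6
  6×12+6 = 78 → write 6 carry 9
  2×12+9 = 33 → write 1 carry 4
  6×12+4 = 76 → write 4 carry 9
  0×12+9 = 9 → write 1 carry 1
  5×12+1 = 61 → write 5 carry 7
  7×12+7 = 91 → write 3 carry 11
  remaining carry: 13

0o13351416440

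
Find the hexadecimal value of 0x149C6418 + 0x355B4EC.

Add column by column in base 16, right to left:
  8+C = 4 carry 1
  1+E+1 = 0 carry 1
  4+4+1 = 9
  6+B = 1 carry 1
  C+5+1 = 2 carry 1
  9+5+1 = F
  4+3 = 7
  1+0 = 1

0x17F21904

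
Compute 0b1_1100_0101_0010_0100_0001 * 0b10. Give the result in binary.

0b1110001010010010000010

Multiply each base-2 digit by 2, carrying:
  1×2 = 2 → write 0 carry 1
  0×2+1 = 1 → write 1
  0×2 = 0 → write 0
  0×2 = 0 → write 0
  0×2 = 0 → write 0
  0×2 = 0 → write 0
  1×2 = 2 → write 0 carry 1
  0×2+1 = 1 → write 1
  0×2 = 0 → write 0
  1×2 = 2 → write 0 carry 1
  0×2+1 = 1 → write 1
  0×2 = 0 → write 0
  1×2 = 2 → write 0 carry 1
  0×2+1 = 1 → write 1
  1×2 = 2 → write 0 carry 1
  0×2+1 = 1 → write 1
  0×2 = 0 → write 0
  0×2 = 0 → write 0
  1×2 = 2 → write 0 carry 1
  1×2+1 = 3 → write 1 carry 1
  1×2+1 = 3 → write 1 carry 1
  remaining carry: 1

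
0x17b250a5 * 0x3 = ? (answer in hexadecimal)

0x4716f1ef

Multiply each base-16 digit by 3, carrying:
  5×3 = 15 → write f
  a×3 = 30 → write e carry 1
  0×3+1 = 1 → write 1
  5×3 = 15 → write f
  2×3 = 6 → write 6
  b×3 = 33 → write 1 carry 2
  7×3+2 = 23 → write 7 carry 1
  1×3+1 = 4 → write 4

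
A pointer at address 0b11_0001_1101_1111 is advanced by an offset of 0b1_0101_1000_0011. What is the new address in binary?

0b100011101100010

Add column by column in base 2, right to left:
  1+1 = 0 carry 1
  1+1+1 = 1 carry 1
  1+0+1 = 0 carry 1
  1+0+1 = 0 carry 1
  1+0+1 = 0 carry 1
  0+0+1 = 1
  1+0 = 1
  1+1 = 0 carry 1
  1+1+1 = 1 carry 1
  0+0+1 = 1
  0+1 = 1
  0+0 = 0
  1+1 = 0 carry 1
  1+0+1 = 0 carry 1
  final carry 1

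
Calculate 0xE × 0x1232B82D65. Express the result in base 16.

0xFEC6127B86

Multiply each base-16 digit by 14, carrying:
  5×14 = 70 → write 6 carry 4
  6×14+4 = 88 → write 8 carry 5
  D×14+5 = 187 → write B carry 11
  2×14+11 = 39 → write 7 carry 2
  8×14+2 = 114 → write 2 carry 7
  B×14+7 = 161 → write 1 carry 10
  2×14+10 = 38 → write 6 carry 2
  3×14+2 = 44 → write C carry 2
  2×14+2 = 30 → write E carry 1
  1×14+1 = 15 → write F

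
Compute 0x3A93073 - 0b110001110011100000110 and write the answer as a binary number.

0x3A93073 = 0b11101010010011000001110011 in binary.
Subtract column by column in base 2:
  1-0 → 1
  1-1 → 0
  0-1 → 1 (borrow)
  0-0-1 → 1 (borrow)
  1-0-1 → 0
  1-0 → 1
  1-0 → 1
  0-0 → 0
  0-1 → 1 (borrow)
  0-1-1 → 0 (borrow)
  0-1-1 → 0 (borrow)
  0-0-1 → 1 (borrow)
  1-0-1 → 0
  1-1 → 0
  0-1 → 1 (borrow)
  0-1-1 → 0 (borrow)
  1-0-1 → 0
  0-0 → 0
  0-0 → 0
  1-1 → 0
  0-1 → 1 (borrow)
  1-0-1 → 0
  0-0 → 0
  1-0 → 1
  1-0 → 1
  1-0 → 1

0b11100100000100100101101101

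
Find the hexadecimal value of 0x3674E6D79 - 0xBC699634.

0x2AAE4D745

Subtract column by column in base 16:
  9-4 → 5
  7-3 → 4
  D-6 → 7
  6-9 → D (borrow)
  E-9-1 → 4
  4-6 → E (borrow)
  7-C-1 → A (borrow)
  6-B-1 → A (borrow)
  3-0-1 → 2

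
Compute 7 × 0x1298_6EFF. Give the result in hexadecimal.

0x822B08F9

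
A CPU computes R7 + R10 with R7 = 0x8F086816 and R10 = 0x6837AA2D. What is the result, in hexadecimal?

0xF7401243

Add column by column in base 16, right to left:
  6+D = 3 carry 1
  1+2+1 = 4
  8+A = 2 carry 1
  6+A+1 = 1 carry 1
  8+7+1 = 0 carry 1
  0+3+1 = 4
  F+8 = 7 carry 1
  8+6+1 = F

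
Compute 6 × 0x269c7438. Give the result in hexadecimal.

0xe7aab950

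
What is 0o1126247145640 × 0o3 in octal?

Multiply each base-8 digit by 3, carrying:
  0×3 = 0 → write 0
  4×3 = 12 → write 4 carry 1
  6×3+1 = 19 → write 3 carry 2
  5×3+2 = 17 → write 1 carry 2
  4×3+2 = 14 → write 6 carry 1
  1×3+1 = 4 → write 4
  7×3 = 21 → write 5 carry 2
  4×3+2 = 14 → write 6 carry 1
  2×3+1 = 7 → write 7
  6×3 = 18 → write 2 carry 2
  2×3+2 = 8 → write 0 carry 1
  1×3+1 = 4 → write 4
  1×3 = 3 → write 3

0o3402765461340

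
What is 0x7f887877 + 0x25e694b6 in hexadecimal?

Add column by column in base 16, right to left:
  7+6 = d
  7+b = 2 carry 1
  8+4+1 = d
  7+9 = 0 carry 1
  8+6+1 = f
  8+e = 6 carry 1
  f+5+1 = 5 carry 1
  7+2+1 = a

0xa56f0d2d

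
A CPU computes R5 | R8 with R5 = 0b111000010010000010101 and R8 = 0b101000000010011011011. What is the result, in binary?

OR bit by bit (1 where either bit is 1):
  111000010010000010101
| 101000000010011011011
= 111000010010011011111

0b111000010010011011111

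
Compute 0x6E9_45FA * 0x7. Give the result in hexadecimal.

0x3060E9D6

Multiply each base-16 digit by 7, carrying:
  A×7 = 70 → write 6 carry 4
  F×7+4 = 109 → write D carry 6
  5×7+6 = 41 → write 9 carry 2
  4×7+2 = 30 → write E carry 1
  9×7+1 = 64 → write 0 carry 4
  E×7+4 = 102 → write 6 carry 6
  6×7+6 = 48 → write 0 carry 3
  remaining carry: 3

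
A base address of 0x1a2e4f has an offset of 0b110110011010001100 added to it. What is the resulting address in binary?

0x1a2e4f = 0b110100010111001001111 in binary.
Add column by column in base 2, right to left:
  1+0 = 1
  1+0 = 1
  1+1 = 0 carry 1
  1+1+1 = 1 carry 1
  0+0+1 = 1
  0+0 = 0
  1+0 = 1
  0+1 = 1
  0+0 = 0
  1+1 = 0 carry 1
  1+1+1 = 1 carry 1
  1+0+1 = 0 carry 1
  0+0+1 = 1
  1+1 = 0 carry 1
  0+1+1 = 0 carry 1
  0+0+1 = 1
  0+1 = 1
  1+1 = 0 carry 1
  0+0+1 = 1
  1+0 = 1
  1+0 = 1

0b111011001010011011011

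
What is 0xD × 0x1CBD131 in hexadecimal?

Multiply each base-16 digit by 13, carrying:
  1×13 = 13 → write D
  3×13 = 39 → write 7 carry 2
  1×13+2 = 15 → write F
  D×13 = 169 → write 9 carry 10
  B×13+10 = 153 → write 9 carry 9
  C×13+9 = 165 → write 5 carry 10
  1×13+10 = 23 → write 7 carry 1
  remaining carry: 1

0x17599F7D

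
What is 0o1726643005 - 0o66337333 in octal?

Subtract column by column in base 8:
  5-3 → 2
  0-3 → 5 (borrow)
  0-3-1 → 4 (borrow)
  3-7-1 → 3 (borrow)
  4-3-1 → 0
  6-3 → 3
  6-6 → 0
  2-6 → 4 (borrow)
  7-0-1 → 6
  1-0 → 1

0o1640303452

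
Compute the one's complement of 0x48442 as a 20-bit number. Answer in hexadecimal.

Each hex digit d becomes f−d:
  4→b, 8→7, 4→b, 4→b, 2→d

0xb7bbd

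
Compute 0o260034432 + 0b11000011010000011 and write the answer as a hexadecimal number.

0o260034432 = 0x2C0391A in hexadecimal.
0b11000011010000011 = 0x18683 in hexadecimal.
Add column by column in base 16, right to left:
  A+3 = D
  1+8 = 9
  9+6 = F
  3+8 = B
  0+1 = 1
  C+0 = C
  2+0 = 2

0x2C1BF9D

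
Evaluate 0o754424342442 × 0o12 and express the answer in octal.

Multiply each base-8 digit by 10, carrying:
  2×10 = 20 → write 4 carry 2
  4×10+2 = 42 → write 2 carry 5
  4×10+5 = 45 → write 5 carry 5
  2×10+5 = 25 → write 1 carry 3
  4×10+3 = 43 → write 3 carry 5
  3×10+5 = 35 → write 3 carry 4
  4×10+4 = 44 → write 4 carry 5
  2×10+5 = 25 → write 1 carry 3
  4×10+3 = 43 → write 3 carry 5
  4×10+5 = 45 → write 5 carry 5
  5×10+5 = 55 → write 7 carry 6
  7×10+6 = 76 → write 4 carry 9
  remaining carry: 11

0o11475314331524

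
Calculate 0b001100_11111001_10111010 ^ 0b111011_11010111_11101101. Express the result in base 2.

0b1101110010111001010111

XOR bit by bit (1 where the bits differ):
  0011001111100110111010
^ 1110111101011111101101
= 1101110010111001010111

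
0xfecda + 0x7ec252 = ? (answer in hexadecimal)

0x8eaf2c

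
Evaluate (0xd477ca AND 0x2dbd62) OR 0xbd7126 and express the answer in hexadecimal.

0xbd7566

0xd477ca AND 0x2dbd62 = 0x043542.
Then OR with 0xbd7126.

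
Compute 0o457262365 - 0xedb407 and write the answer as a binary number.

0b11110011111011000011101110

0o457262365 = 0b100101111010110010011110101 in binary.
0xedb407 = 0b111011011011010000000111 in binary.
Subtract column by column in base 2:
  1-1 → 0
  0-1 → 1 (borrow)
  1-1-1 → 1 (borrow)
  0-0-1 → 1 (borrow)
  1-0-1 → 0
  1-0 → 1
  1-0 → 1
  1-0 → 1
  0-0 → 0
  0-0 → 0
  1-1 → 0
  0-0 → 0
  0-1 → 1 (borrow)
  1-1-1 → 1 (borrow)
  1-0-1 → 0
  0-1 → 1 (borrow)
  1-1-1 → 1 (borrow)
  0-0-1 → 1 (borrow)
  1-1-1 → 1 (borrow)
  1-1-1 → 1 (borrow)
  1-0-1 → 0
  1-1 → 0
  0-1 → 1 (borrow)
  1-1-1 → 1 (borrow)
  0-0-1 → 1 (borrow)
  0-0-1 → 1 (borrow)
  1-0-1 → 0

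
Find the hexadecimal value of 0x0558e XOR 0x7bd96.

0x7e818

XOR each hex digit independently (no carries):
  0^7=7, 5^b=e, 5^d=8, 8^9=1, e^6=8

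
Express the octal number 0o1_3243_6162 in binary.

0b1011010100011110001110010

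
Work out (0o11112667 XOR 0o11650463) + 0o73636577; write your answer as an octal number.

0o74601003

First 0o11112667 XOR 0o11650463 = 0o00742204.
Add column by column in base 8, right to left:
  4+7 = 3 carry 1
  0+7+1 = 0 carry 1
  2+5+1 = 0 carry 1
  2+6+1 = 1 carry 1
  4+3+1 = 0 carry 1
  7+6+1 = 6 carry 1
  0+3+1 = 4
  0+7 = 7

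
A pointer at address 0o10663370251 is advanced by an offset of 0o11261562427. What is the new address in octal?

Add column by column in base 8, right to left:
  1+7 = 0 carry 1
  5+2+1 = 0 carry 1
  2+4+1 = 7
  0+2 = 2
  7+6 = 5 carry 1
  3+5+1 = 1 carry 1
  3+1+1 = 5
  6+6 = 4 carry 1
  6+2+1 = 1 carry 1
  0+1+1 = 2
  1+1 = 2

0o22145152700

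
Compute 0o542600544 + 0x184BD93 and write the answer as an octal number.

0o703737367

0x184BD93 = 0o141136623 in octal.
Add column by column in base 8, right to left:
  4+3 = 7
  4+2 = 6
  5+6 = 3 carry 1
  0+6+1 = 7
  0+3 = 3
  6+1 = 7
  2+1 = 3
  4+4 = 0 carry 1
  5+1+1 = 7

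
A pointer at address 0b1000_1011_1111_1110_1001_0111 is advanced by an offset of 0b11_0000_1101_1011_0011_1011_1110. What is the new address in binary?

0b11100110011011001001010101

Add column by column in base 2, right to left:
  1+0 = 1
  1+1 = 0 carry 1
  1+1+1 = 1 carry 1
  0+1+1 = 0 carry 1
  1+1+1 = 1 carry 1
  0+1+1 = 0 carry 1
  0+0+1 = 1
  1+1 = 0 carry 1
  0+1+1 = 0 carry 1
  1+1+1 = 1 carry 1
  1+0+1 = 0 carry 1
  1+0+1 = 0 carry 1
  1+1+1 = 1 carry 1
  1+1+1 = 1 carry 1
  1+0+1 = 0 carry 1
  1+1+1 = 1 carry 1
  1+1+1 = 1 carry 1
  1+0+1 = 0 carry 1
  0+1+1 = 0 carry 1
  1+1+1 = 1 carry 1
  0+0+1 = 1
  0+0 = 0
  0+0 = 0
  1+0 = 1
  0+1 = 1
  0+1 = 1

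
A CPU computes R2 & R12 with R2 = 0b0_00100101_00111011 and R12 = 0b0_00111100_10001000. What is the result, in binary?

0b00010010000001000

AND bit by bit (1 only where both bits are 1):
  00010010100111011
& 00011110010001000
= 00010010000001000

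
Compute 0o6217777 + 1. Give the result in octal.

0o6220000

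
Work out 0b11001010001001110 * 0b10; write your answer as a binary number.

Multiply each base-2 digit by 2, carrying:
  0×2 = 0 → write 0
  1×2 = 2 → write 0 carry 1
  1×2+1 = 3 → write 1 carry 1
  1×2+1 = 3 → write 1 carry 1
  0×2+1 = 1 → write 1
  0×2 = 0 → write 0
  1×2 = 2 → write 0 carry 1
  0×2+1 = 1 → write 1
  0×2 = 0 → write 0
  0×2 = 0 → write 0
  1×2 = 2 → write 0 carry 1
  0×2+1 = 1 → write 1
  1×2 = 2 → write 0 carry 1
  0×2+1 = 1 → write 1
  0×2 = 0 → write 0
  1×2 = 2 → write 0 carry 1
  1×2+1 = 3 → write 1 carry 1
  remaining carry: 1

0b110010100010011100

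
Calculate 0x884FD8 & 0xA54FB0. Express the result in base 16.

0x804F90

AND each hex digit independently (no carries):
  8&A=8, 8&5=0, 4&4=4, F&F=F, D&B=9, 8&0=0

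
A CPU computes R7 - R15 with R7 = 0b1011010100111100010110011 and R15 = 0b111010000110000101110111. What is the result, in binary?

0b100000100001011100111100

Subtract column by column in base 2:
  1-1 → 0
  1-1 → 0
  0-1 → 1 (borrow)
  0-0-1 → 1 (borrow)
  1-1-1 → 1 (borrow)
  1-1-1 → 1 (borrow)
  0-1-1 → 0 (borrow)
  1-0-1 → 0
  0-1 → 1 (borrow)
  0-0-1 → 1 (borrow)
  0-0-1 → 1 (borrow)
  1-0-1 → 0
  1-0 → 1
  1-1 → 0
  1-1 → 0
  0-0 → 0
  0-0 → 0
  1-0 → 1
  0-0 → 0
  1-1 → 0
  0-0 → 0
  1-1 → 0
  1-1 → 0
  0-1 → 1 (borrow)
  1-0-1 → 0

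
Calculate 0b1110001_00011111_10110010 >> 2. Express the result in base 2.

Right shift by 2: drop the 2 least-significant bits.

0b111000100011111101100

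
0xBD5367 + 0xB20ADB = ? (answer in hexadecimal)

Add column by column in base 16, right to left:
  7+B = 2 carry 1
  6+D+1 = 4 carry 1
  3+A+1 = E
  5+0 = 5
  D+2 = F
  B+B = 6 carry 1
  final carry 1

0x16F5E42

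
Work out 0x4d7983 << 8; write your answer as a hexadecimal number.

Shifting left by 8 bits = 2 hex digits: append 2 zeros.

0x4d798300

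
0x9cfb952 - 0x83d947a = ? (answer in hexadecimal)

0x19224d8

Subtract column by column in base 16:
  2-a → 8 (borrow)
  5-7-1 → d (borrow)
  9-4-1 → 4
  b-9 → 2
  f-d → 2
  c-3 → 9
  9-8 → 1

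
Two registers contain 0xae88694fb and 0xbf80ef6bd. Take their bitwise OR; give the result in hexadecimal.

0xbf88ef6ff

OR each hex digit independently (no carries):
  a|b=b, e|f=f, 8|8=8, 8|0=8, 6|e=e, 9|f=f, 4|6=6, f|b=f, b|d=f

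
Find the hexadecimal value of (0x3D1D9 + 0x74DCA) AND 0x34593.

Add column by column in base 16, right to left:
  9+A = 3 carry 1
  D+C+1 = A carry 1
  1+D+1 = F
  D+4 = 1 carry 1
  3+7+1 = B
Sum = 0xB1FA3; now AND with 0x34593:
  B&3=3, 1&4=0, F&5=5, A&9=8, 3&3=3

0x30583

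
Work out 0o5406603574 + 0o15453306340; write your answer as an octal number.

Add column by column in base 8, right to left:
  4+0 = 4
  7+4 = 3 carry 1
  5+3+1 = 1 carry 1
  3+6+1 = 2 carry 1
  0+0+1 = 1
  6+3 = 1 carry 1
  6+3+1 = 2 carry 1
  0+5+1 = 6
  4+4 = 0 carry 1
  5+5+1 = 3 carry 1
  0+1+1 = 2

0o23062112134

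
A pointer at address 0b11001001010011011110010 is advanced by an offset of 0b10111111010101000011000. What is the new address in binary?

0b110001000101000100001010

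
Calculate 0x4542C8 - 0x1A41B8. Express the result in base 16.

0x2B0110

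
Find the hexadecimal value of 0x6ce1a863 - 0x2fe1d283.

Subtract column by column in base 16:
  3-3 → 0
  6-8 → e (borrow)
  8-2-1 → 5
  a-d → d (borrow)
  1-1-1 → f (borrow)
  e-e-1 → f (borrow)
  c-f-1 → c (borrow)
  6-2-1 → 3

0x3cffd5e0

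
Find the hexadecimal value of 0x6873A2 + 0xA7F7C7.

0x1106B69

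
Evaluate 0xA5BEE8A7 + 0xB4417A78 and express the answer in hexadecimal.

0x15A00631F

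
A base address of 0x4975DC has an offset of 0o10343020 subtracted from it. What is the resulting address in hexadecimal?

0o10343020 = 0x21C610 in hexadecimal.
Subtract column by column in base 16:
  C-0 → C
  D-1 → C
  5-6 → F (borrow)
  7-C-1 → A (borrow)
  9-1-1 → 7
  4-2 → 2

0x27AFCC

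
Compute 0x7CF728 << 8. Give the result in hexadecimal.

0x7CF72800

Shifting left by 8 bits = 2 hex digits: append 2 zeros.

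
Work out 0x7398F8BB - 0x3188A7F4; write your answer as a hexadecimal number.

Subtract column by column in base 16:
  B-4 → 7
  B-F → C (borrow)
  8-7-1 → 0
  F-A → 5
  8-8 → 0
  9-8 → 1
  3-1 → 2
  7-3 → 4

0x421050C7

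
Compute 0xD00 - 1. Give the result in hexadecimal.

The trailing 2 digits are 0, so subtracting 1 borrows through: they become F and the next digit up decrements.

0xCFF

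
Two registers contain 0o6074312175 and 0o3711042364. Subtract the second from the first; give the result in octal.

0o2163247611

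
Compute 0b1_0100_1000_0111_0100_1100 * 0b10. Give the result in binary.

Multiply each base-2 digit by 2, carrying:
  0×2 = 0 → write 0
  0×2 = 0 → write 0
  1×2 = 2 → write 0 carry 1
  1×2+1 = 3 → write 1 carry 1
  0×2+1 = 1 → write 1
  0×2 = 0 → write 0
  1×2 = 2 → write 0 carry 1
  0×2+1 = 1 → write 1
  1×2 = 2 → write 0 carry 1
  1×2+1 = 3 → write 1 carry 1
  1×2+1 = 3 → write 1 carry 1
  0×2+1 = 1 → write 1
  0×2 = 0 → write 0
  0×2 = 0 → write 0
  0×2 = 0 → write 0
  1×2 = 2 → write 0 carry 1
  0×2+1 = 1 → write 1
  0×2 = 0 → write 0
  1×2 = 2 → write 0 carry 1
  0×2+1 = 1 → write 1
  1×2 = 2 → write 0 carry 1
  remaining carry: 1

0b1010010000111010011000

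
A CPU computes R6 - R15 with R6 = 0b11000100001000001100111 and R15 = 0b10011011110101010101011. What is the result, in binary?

Subtract column by column in base 2:
  1-1 → 0
  1-1 → 0
  1-0 → 1
  0-1 → 1 (borrow)
  0-0-1 → 1 (borrow)
  1-1-1 → 1 (borrow)
  1-0-1 → 0
  0-1 → 1 (borrow)
  0-0-1 → 1 (borrow)
  0-1-1 → 0 (borrow)
  0-0-1 → 1 (borrow)
  0-1-1 → 0 (borrow)
  1-0-1 → 0
  0-1 → 1 (borrow)
  0-1-1 → 0 (borrow)
  0-1-1 → 0 (borrow)
  0-1-1 → 0 (borrow)
  1-0-1 → 0
  0-1 → 1 (borrow)
  0-1-1 → 0 (borrow)
  0-0-1 → 1 (borrow)
  1-0-1 → 0
  1-1 → 0

0b101000010010110111100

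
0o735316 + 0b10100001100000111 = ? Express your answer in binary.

0b1001111110111010101

0o735316 = 0b111011101011001110 in binary.
Add column by column in base 2, right to left:
  0+1 = 1
  1+1 = 0 carry 1
  1+1+1 = 1 carry 1
  1+0+1 = 0 carry 1
  0+0+1 = 1
  0+0 = 0
  1+0 = 1
  1+0 = 1
  0+1 = 1
  1+1 = 0 carry 1
  0+0+1 = 1
  1+0 = 1
  1+0 = 1
  1+0 = 1
  0+1 = 1
  1+0 = 1
  1+1 = 0 carry 1
  1+0+1 = 0 carry 1
  final carry 1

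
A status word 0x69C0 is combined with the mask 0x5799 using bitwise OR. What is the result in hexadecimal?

OR each hex digit independently (no carries):
  6|5=7, 9|7=F, C|9=D, 0|9=9

0x7FD9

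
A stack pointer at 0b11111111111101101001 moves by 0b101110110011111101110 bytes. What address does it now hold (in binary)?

Add column by column in base 2, right to left:
  1+0 = 1
  0+1 = 1
  0+1 = 1
  1+1 = 0 carry 1
  0+0+1 = 1
  1+1 = 0 carry 1
  1+1+1 = 1 carry 1
  0+1+1 = 0 carry 1
  1+1+1 = 1 carry 1
  1+1+1 = 1 carry 1
  1+1+1 = 1 carry 1
  1+0+1 = 0 carry 1
  1+0+1 = 0 carry 1
  1+1+1 = 1 carry 1
  1+1+1 = 1 carry 1
  1+0+1 = 0 carry 1
  1+1+1 = 1 carry 1
  1+1+1 = 1 carry 1
  1+1+1 = 1 carry 1
  1+0+1 = 0 carry 1
  0+1+1 = 0 carry 1
  final carry 1

0b1001110110011101010111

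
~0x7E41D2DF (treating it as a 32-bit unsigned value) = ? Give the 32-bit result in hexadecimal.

Each hex digit d becomes F−d:
  7→8, E→1, 4→B, 1→E, D→2, 2→D, D→2, F→0

0x81BE2D20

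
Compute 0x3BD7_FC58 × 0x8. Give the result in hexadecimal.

Multiply each base-16 digit by 8, carrying:
  8×8 = 64 → write 0 carry 4
  5×8+4 = 44 → write C carry 2
  C×8+2 = 98 → write 2 carry 6
  F×8+6 = 126 → write E carry 7
  7×8+7 = 63 → write F carry 3
  D×8+3 = 107 → write B carry 6
  B×8+6 = 94 → write E carry 5
  3×8+5 = 29 → write D carry 1
  remaining carry: 1

0x1DEBFE2C0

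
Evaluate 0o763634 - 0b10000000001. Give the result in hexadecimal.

0x3E39B

0o763634 = 0x3E79C in hexadecimal.
0b10000000001 = 0x401 in hexadecimal.
Subtract column by column in base 16:
  C-1 → B
  9-0 → 9
  7-4 → 3
  E-0 → E
  3-0 → 3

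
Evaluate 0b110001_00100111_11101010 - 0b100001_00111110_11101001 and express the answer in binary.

Subtract column by column in base 2:
  0-1 → 1 (borrow)
  1-0-1 → 0
  0-0 → 0
  1-1 → 0
  0-0 → 0
  1-1 → 0
  1-1 → 0
  1-1 → 0
  1-0 → 1
  1-1 → 0
  1-1 → 0
  0-1 → 1 (borrow)
  0-1-1 → 0 (borrow)
  1-1-1 → 1 (borrow)
  0-0-1 → 1 (borrow)
  0-0-1 → 1 (borrow)
  1-1-1 → 1 (borrow)
  0-0-1 → 1 (borrow)
  0-0-1 → 1 (borrow)
  0-0-1 → 1 (borrow)
  1-0-1 → 0
  1-1 → 0

0b11111110100100000001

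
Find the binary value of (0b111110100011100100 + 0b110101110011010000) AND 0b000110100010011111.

0b100000010010100

Add column by column in base 2, right to left:
  0+0 = 0
  0+0 = 0
  1+0 = 1
  0+0 = 0
  0+1 = 1
  1+0 = 1
  1+1 = 0 carry 1
  1+1+1 = 1 carry 1
  0+0+1 = 1
  0+0 = 0
  0+1 = 1
  1+1 = 0 carry 1
  0+1+1 = 0 carry 1
  1+0+1 = 0 carry 1
  1+1+1 = 1 carry 1
  1+0+1 = 0 carry 1
  1+1+1 = 1 carry 1
  1+1+1 = 1 carry 1
  final carry 1
Sum = 0b1110100010110110100; now AND with 0b000110100010011111:
  1110100010110110100
& 0000110100010011111
= 0000100000010010100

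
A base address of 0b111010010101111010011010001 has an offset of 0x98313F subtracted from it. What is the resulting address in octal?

0b111010010101111010011010001 = 0o722572321 in octal.
0x98313F = 0o46030477 in octal.
Subtract column by column in base 8:
  1-7 → 2 (borrow)
  2-7-1 → 2 (borrow)
  3-4-1 → 6 (borrow)
  2-0-1 → 1
  7-3 → 4
  5-0 → 5
  2-6 → 4 (borrow)
  2-4-1 → 5 (borrow)
  7-0-1 → 6

0o654541622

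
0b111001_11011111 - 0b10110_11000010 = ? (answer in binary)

0b10001100011101

Subtract column by column in base 2:
  1-0 → 1
  1-1 → 0
  1-0 → 1
  1-0 → 1
  1-0 → 1
  0-0 → 0
  1-1 → 0
  1-1 → 0
  1-0 → 1
  0-1 → 1 (borrow)
  0-1-1 → 0 (borrow)
  1-0-1 → 0
  1-1 → 0
  1-0 → 1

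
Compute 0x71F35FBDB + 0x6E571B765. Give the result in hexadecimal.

Add column by column in base 16, right to left:
  B+5 = 0 carry 1
  D+6+1 = 4 carry 1
  B+7+1 = 3 carry 1
  F+B+1 = B carry 1
  5+1+1 = 7
  3+7 = A
  F+5 = 4 carry 1
  1+E+1 = 0 carry 1
  7+6+1 = E

0xE04A7B340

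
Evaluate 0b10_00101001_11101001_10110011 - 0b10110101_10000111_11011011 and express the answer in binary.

Subtract column by column in base 2:
  1-1 → 0
  1-1 → 0
  0-0 → 0
  0-1 → 1 (borrow)
  1-1-1 → 1 (borrow)
  1-0-1 → 0
  0-1 → 1 (borrow)
  1-1-1 → 1 (borrow)
  1-1-1 → 1 (borrow)
  0-1-1 → 0 (borrow)
  0-1-1 → 0 (borrow)
  1-0-1 → 0
  0-0 → 0
  1-0 → 1
  1-0 → 1
  1-1 → 0
  1-1 → 0
  0-0 → 0
  0-1 → 1 (borrow)
  1-0-1 → 0
  0-1 → 1 (borrow)
  1-1-1 → 1 (borrow)
  0-0-1 → 1 (borrow)
  0-1-1 → 0 (borrow)
  0-0-1 → 1 (borrow)
  1-0-1 → 0

0b1011101000110000111011000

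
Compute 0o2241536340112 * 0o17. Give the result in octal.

Multiply each base-8 digit by 15, carrying:
  2×15 = 30 → write 6 carry 3
  1×15+3 = 18 → write 2 carry 2
  1×15+2 = 17 → write 1 carry 2
  0×15+2 = 2 → write 2
  4×15 = 60 → write 4 carry 7
  3×15+7 = 52 → write 4 carry 6
  6×15+6 = 96 → write 0 carry 12
  3×15+12 = 57 → write 1 carry 7
  5×15+7 = 82 → write 2 carry 10
  1×15+10 = 25 → write 1 carry 3
  4×15+3 = 63 → write 7 carry 7
  2×15+7 = 37 → write 5 carry 4
  2×15+4 = 34 → write 2 carry 4
  remaining carry: 4

0o42571210442126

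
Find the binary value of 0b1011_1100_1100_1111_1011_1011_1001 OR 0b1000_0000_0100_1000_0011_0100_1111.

OR bit by bit (1 where either bit is 1):
  1011110011001111101110111001
| 1000000001001000001101001111
= 1011110011001111101111111111

0b1011110011001111101111111111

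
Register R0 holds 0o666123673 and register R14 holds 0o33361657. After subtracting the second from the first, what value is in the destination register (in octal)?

0o632542014

Subtract column by column in base 8:
  3-7 → 4 (borrow)
  7-5-1 → 1
  6-6 → 0
  3-1 → 2
  2-6 → 4 (borrow)
  1-3-1 → 5 (borrow)
  6-3-1 → 2
  6-3 → 3
  6-0 → 6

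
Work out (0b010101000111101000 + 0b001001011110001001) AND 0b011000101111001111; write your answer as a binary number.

Add column by column in base 2, right to left:
  0+1 = 1
  0+0 = 0
  0+0 = 0
  1+1 = 0 carry 1
  0+0+1 = 1
  1+0 = 1
  1+0 = 1
  1+1 = 0 carry 1
  1+1+1 = 1 carry 1
  0+1+1 = 0 carry 1
  0+1+1 = 0 carry 1
  0+0+1 = 1
  1+1 = 0 carry 1
  0+0+1 = 1
  1+0 = 1
  0+1 = 1
  1+0 = 1
Sum = 0b11110100101110001; now AND with 0b011000101111001111:
  011110100101110001
& 011000101111001111
= 011000100101000001

0b11000100101000001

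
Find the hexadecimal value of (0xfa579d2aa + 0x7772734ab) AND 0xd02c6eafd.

Add column by column in base 16, right to left:
  a+b = 5 carry 1
  a+a+1 = 5 carry 1
  2+4+1 = 7
  d+3 = 0 carry 1
  9+7+1 = 1 carry 1
  7+2+1 = a
  5+7 = c
  a+7 = 1 carry 1
  f+7+1 = 7 carry 1
  final carry 1
Sum = 0x171ca10755; now AND with 0xd02c6eafd:
  1&0=0, 7&d=5, 1&0=0, c&2=0, a&c=8, 1&6=0, 0&e=0, 7&a=2, 5&f=5, 5&d=5

0x500800255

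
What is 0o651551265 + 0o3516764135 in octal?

Add column by column in base 8, right to left:
  5+5 = 2 carry 1
  6+3+1 = 2 carry 1
  2+1+1 = 4
  1+4 = 5
  5+6 = 3 carry 1
  5+7+1 = 5 carry 1
  1+6+1 = 0 carry 1
  5+1+1 = 7
  6+5 = 3 carry 1
  0+3+1 = 4

0o4370535422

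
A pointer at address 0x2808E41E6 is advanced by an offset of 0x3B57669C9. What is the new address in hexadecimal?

0x63604ABAF

Add column by column in base 16, right to left:
  6+9 = F
  E+C = A carry 1
  1+9+1 = B
  4+6 = A
  E+6 = 4 carry 1
  8+7+1 = 0 carry 1
  0+5+1 = 6
  8+B = 3 carry 1
  2+3+1 = 6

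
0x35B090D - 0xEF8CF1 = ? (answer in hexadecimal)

Subtract column by column in base 16:
  D-1 → C
  0-F → 1 (borrow)
  9-C-1 → C (borrow)
  0-8-1 → 7 (borrow)
  B-F-1 → B (borrow)
  5-E-1 → 6 (borrow)
  3-0-1 → 2

0x26B7C1C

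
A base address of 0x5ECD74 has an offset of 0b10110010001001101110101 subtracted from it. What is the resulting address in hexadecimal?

0b10110010001001101110101 = 0x591375 in hexadecimal.
Subtract column by column in base 16:
  4-5 → F (borrow)
  7-7-1 → F (borrow)
  D-3-1 → 9
  C-1 → B
  E-9 → 5
  5-5 → 0

0x5B9FF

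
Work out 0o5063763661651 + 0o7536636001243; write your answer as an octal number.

Add column by column in base 8, right to left:
  1+3 = 4
  5+4 = 1 carry 1
  6+2+1 = 1 carry 1
  1+1+1 = 3
  6+0 = 6
  6+0 = 6
  3+6 = 1 carry 1
  6+3+1 = 2 carry 1
  7+6+1 = 6 carry 1
  3+6+1 = 2 carry 1
  6+3+1 = 2 carry 1
  0+5+1 = 6
  5+7 = 4 carry 1
  final carry 1

0o14622621663114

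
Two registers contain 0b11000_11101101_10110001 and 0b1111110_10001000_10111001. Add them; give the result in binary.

0b100101110111011001101010

Add column by column in base 2, right to left:
  1+1 = 0 carry 1
  0+0+1 = 1
  0+0 = 0
  0+1 = 1
  1+1 = 0 carry 1
  1+1+1 = 1 carry 1
  0+0+1 = 1
  1+1 = 0 carry 1
  1+0+1 = 0 carry 1
  0+0+1 = 1
  1+0 = 1
  1+1 = 0 carry 1
  0+0+1 = 1
  1+0 = 1
  1+0 = 1
  1+1 = 0 carry 1
  0+0+1 = 1
  0+1 = 1
  0+1 = 1
  1+1 = 0 carry 1
  1+1+1 = 1 carry 1
  0+1+1 = 0 carry 1
  0+1+1 = 0 carry 1
  final carry 1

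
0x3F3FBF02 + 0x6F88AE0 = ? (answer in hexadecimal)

0x463849E2

Add column by column in base 16, right to left:
  2+0 = 2
  0+E = E
  F+A = 9 carry 1
  B+8+1 = 4 carry 1
  F+8+1 = 8 carry 1
  3+F+1 = 3 carry 1
  F+6+1 = 6 carry 1
  3+0+1 = 4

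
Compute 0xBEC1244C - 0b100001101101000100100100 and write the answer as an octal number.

0o27616451450

0xBEC1244C = 0o27660222114 in octal.
0b100001101101000100100100 = 0o41550444 in octal.
Subtract column by column in base 8:
  4-4 → 0
  1-4 → 5 (borrow)
  1-4-1 → 4 (borrow)
  2-0-1 → 1
  2-5 → 5 (borrow)
  2-5-1 → 4 (borrow)
  0-1-1 → 6 (borrow)
  6-4-1 → 1
  6-0 → 6
  7-0 → 7
  2-0 → 2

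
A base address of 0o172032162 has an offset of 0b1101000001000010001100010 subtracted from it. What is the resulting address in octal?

0b1101000001000010001100010 = 0o150102142 in octal.
Subtract column by column in base 8:
  2-2 → 0
  6-4 → 2
  1-1 → 0
  2-2 → 0
  3-0 → 3
  0-1 → 7 (borrow)
  2-0-1 → 1
  7-5 → 2
  1-1 → 0

0o21730020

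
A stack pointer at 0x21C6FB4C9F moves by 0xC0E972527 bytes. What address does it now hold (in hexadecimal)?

0x2DD59271C6

Add column by column in base 16, right to left:
  F+7 = 6 carry 1
  9+2+1 = C
  C+5 = 1 carry 1
  4+2+1 = 7
  B+7 = 2 carry 1
  F+9+1 = 9 carry 1
  6+E+1 = 5 carry 1
  C+0+1 = D
  1+C = D
  2+0 = 2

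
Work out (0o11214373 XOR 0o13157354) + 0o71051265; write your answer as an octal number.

0o73414314

First 0o11214373 XOR 0o13157354 = 0o02343027.
Add column by column in base 8, right to left:
  7+5 = 4 carry 1
  2+6+1 = 1 carry 1
  0+2+1 = 3
  3+1 = 4
  4+5 = 1 carry 1
  3+0+1 = 4
  2+1 = 3
  0+7 = 7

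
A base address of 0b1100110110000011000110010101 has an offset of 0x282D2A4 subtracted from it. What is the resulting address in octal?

0o1225257361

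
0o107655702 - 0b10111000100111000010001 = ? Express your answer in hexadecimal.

0xC30DB1

0o107655702 = 0x11F5BC2 in hexadecimal.
0b10111000100111000010001 = 0x5C4E11 in hexadecimal.
Subtract column by column in base 16:
  2-1 → 1
  C-1 → B
  B-E → D (borrow)
  5-4-1 → 0
  F-C → 3
  1-5 → C (borrow)
  1-0-1 → 0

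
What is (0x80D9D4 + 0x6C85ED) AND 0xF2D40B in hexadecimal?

0xE05401

Add column by column in base 16, right to left:
  4+D = 1 carry 1
  D+E+1 = C carry 1
  9+5+1 = F
  D+8 = 5 carry 1
  0+C+1 = D
  8+6 = E
Sum = 0xED5FC1; now AND with 0xF2D40B:
  E&F=E, D&2=0, 5&D=5, F&4=4, C&0=0, 1&B=1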